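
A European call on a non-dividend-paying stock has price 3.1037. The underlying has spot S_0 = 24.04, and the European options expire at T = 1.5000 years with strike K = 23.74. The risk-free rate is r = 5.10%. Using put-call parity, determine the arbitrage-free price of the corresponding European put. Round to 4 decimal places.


Put-call parity: C - P = S_0 * exp(-qT) - K * exp(-rT).
S_0 * exp(-qT) = 24.0400 * 1.00000000 = 24.04000000
K * exp(-rT) = 23.7400 * 0.92635291 = 21.99161819
P = C - S*exp(-qT) + K*exp(-rT)
P = 3.1037 - 24.04000000 + 21.99161819 = 1.0553

Answer: Put price = 1.0553


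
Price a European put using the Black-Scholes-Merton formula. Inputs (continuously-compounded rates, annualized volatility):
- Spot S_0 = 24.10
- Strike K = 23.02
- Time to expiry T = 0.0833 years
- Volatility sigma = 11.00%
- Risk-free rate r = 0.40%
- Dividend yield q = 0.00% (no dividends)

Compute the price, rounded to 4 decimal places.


d1 = (ln(S/K) + (r - q + 0.5*sigma^2) * T) / (sigma * sqrt(T)) = 1.47050931
d2 = d1 - sigma * sqrt(T) = 1.43876140
exp(-rT) = 0.99966686; exp(-qT) = 1.00000000
P = K * exp(-rT) * N(-d2) - S_0 * exp(-qT) * N(-d1)
N(-d1) = 0.07071193; N(-d2) = 0.07510907
P = 23.0200 * 0.99966686 * 0.07510907 - 24.1000 * 1.00000000 * 0.07071193 = 0.0243

Answer: Price = 0.0243


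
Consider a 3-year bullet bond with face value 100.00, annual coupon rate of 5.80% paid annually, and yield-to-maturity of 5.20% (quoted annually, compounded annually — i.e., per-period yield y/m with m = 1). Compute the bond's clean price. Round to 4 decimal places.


Answer: Price = 101.6278

Derivation:
Coupon per period c = face * coupon_rate / m = 5.800000
Periods per year m = 1; per-period yield y/m = 0.052000
Number of cashflows N = 3
Cashflows (t years, CF_t, discount factor 1/(1+y/m)^(m*t), PV):
  t = 1.0000: CF_t = 5.800000, DF = 0.950570, PV = 5.513308
  t = 2.0000: CF_t = 5.800000, DF = 0.903584, PV = 5.240787
  t = 3.0000: CF_t = 105.800000, DF = 0.858920, PV = 90.873750
Price P = sum_t PV_t = 101.627845


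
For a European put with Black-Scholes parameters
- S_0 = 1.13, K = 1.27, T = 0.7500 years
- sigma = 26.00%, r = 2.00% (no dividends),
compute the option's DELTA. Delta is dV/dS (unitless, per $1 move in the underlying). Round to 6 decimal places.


Answer: Delta = -0.632892

Derivation:
d1 = -0.3395231178; d2 = -0.5646897228
phi(d1) = 0.3765981757; exp(-qT) = 1.0000000000; exp(-rT) = 0.9851119396
N(-d1) = 0.6328921576
Delta = -exp(-qT) * N(-d1) = -1.0000000000 * 0.6328921576 = -0.632892


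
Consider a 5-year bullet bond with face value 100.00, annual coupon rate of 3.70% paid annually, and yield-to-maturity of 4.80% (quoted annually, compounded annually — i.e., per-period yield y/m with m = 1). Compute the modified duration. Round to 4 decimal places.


Coupon per period c = face * coupon_rate / m = 3.700000
Periods per year m = 1; per-period yield y/m = 0.048000
Number of cashflows N = 5
Cashflows (t years, CF_t, discount factor 1/(1+y/m)^(m*t), PV):
  t = 1.0000: CF_t = 3.700000, DF = 0.954198, PV = 3.530534
  t = 2.0000: CF_t = 3.700000, DF = 0.910495, PV = 3.368830
  t = 3.0000: CF_t = 3.700000, DF = 0.868793, PV = 3.214533
  t = 4.0000: CF_t = 3.700000, DF = 0.829001, PV = 3.067302
  t = 5.0000: CF_t = 103.700000, DF = 0.791031, PV = 82.029930
Price P = sum_t PV_t = 95.211131
First compute Macaulay numerator sum_t t * PV_t:
  t * PV_t at t = 1.0000: 3.530534
  t * PV_t at t = 2.0000: 6.737661
  t * PV_t at t = 3.0000: 9.643599
  t * PV_t at t = 4.0000: 12.269210
  t * PV_t at t = 5.0000: 410.149652
Macaulay duration D = 442.330656 / 95.211131 = 4.645787
Modified duration = D / (1 + y/m) = 4.645787 / (1 + 0.048000) = 4.433003

Answer: Modified duration = 4.4330


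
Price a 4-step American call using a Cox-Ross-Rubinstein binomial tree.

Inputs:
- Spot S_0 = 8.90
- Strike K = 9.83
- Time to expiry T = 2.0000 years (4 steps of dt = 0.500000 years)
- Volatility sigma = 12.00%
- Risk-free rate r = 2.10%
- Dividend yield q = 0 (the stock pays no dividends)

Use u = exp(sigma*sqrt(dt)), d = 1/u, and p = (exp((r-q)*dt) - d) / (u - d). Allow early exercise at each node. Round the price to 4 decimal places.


dt = T/N = 0.500000
u = exp(sigma*sqrt(dt)) = 1.088557; d = 1/u = 0.918647
p = (exp((r-q)*dt) - d) / (u - d) = 0.540923
Discount per step: exp(-r*dt) = 0.989555
Stock lattice S(k, i) with i counting down-moves:
  k=0: S(0,0) = 8.9000
  k=1: S(1,0) = 9.6882; S(1,1) = 8.1760
  k=2: S(2,0) = 10.5461; S(2,1) = 8.9000; S(2,2) = 7.5108
  k=3: S(3,0) = 11.4800; S(3,1) = 9.6882; S(3,2) = 8.1760; S(3,3) = 6.8998
  k=4: S(4,0) = 12.4967; S(4,1) = 10.5461; S(4,2) = 8.9000; S(4,3) = 7.5108; S(4,4) = 6.3385
Terminal payoffs V(N, i) = max(S_T - K, 0):
  V(4,0) = 2.666674; V(4,1) = 0.716108; V(4,2) = 0.000000; V(4,3) = 0.000000; V(4,4) = 0.000000
Backward induction: V(k, i) = exp(-r*dt) * [p * V(k+1, i) + (1-p) * V(k+1, i+1)]; then take max(V_cont, immediate exercise) for American.
  V(3,0) = exp(-r*dt) * [p*2.666674 + (1-p)*0.716108] = 1.752713; exercise = 1.650038; V(3,0) = max -> 1.752713
  V(3,1) = exp(-r*dt) * [p*0.716108 + (1-p)*0.000000] = 0.383313; exercise = 0.000000; V(3,1) = max -> 0.383313
  V(3,2) = exp(-r*dt) * [p*0.000000 + (1-p)*0.000000] = 0.000000; exercise = 0.000000; V(3,2) = max -> 0.000000
  V(3,3) = exp(-r*dt) * [p*0.000000 + (1-p)*0.000000] = 0.000000; exercise = 0.000000; V(3,3) = max -> 0.000000
  V(2,0) = exp(-r*dt) * [p*1.752713 + (1-p)*0.383313] = 1.112312; exercise = 0.716108; V(2,0) = max -> 1.112312
  V(2,1) = exp(-r*dt) * [p*0.383313 + (1-p)*0.000000] = 0.205177; exercise = 0.000000; V(2,1) = max -> 0.205177
  V(2,2) = exp(-r*dt) * [p*0.000000 + (1-p)*0.000000] = 0.000000; exercise = 0.000000; V(2,2) = max -> 0.000000
  V(1,0) = exp(-r*dt) * [p*1.112312 + (1-p)*0.205177] = 0.688599; exercise = 0.000000; V(1,0) = max -> 0.688599
  V(1,1) = exp(-r*dt) * [p*0.205177 + (1-p)*0.000000] = 0.109826; exercise = 0.000000; V(1,1) = max -> 0.109826
  V(0,0) = exp(-r*dt) * [p*0.688599 + (1-p)*0.109826] = 0.418480; exercise = 0.000000; V(0,0) = max -> 0.418480

Answer: Price = V(0,0) = 0.4185


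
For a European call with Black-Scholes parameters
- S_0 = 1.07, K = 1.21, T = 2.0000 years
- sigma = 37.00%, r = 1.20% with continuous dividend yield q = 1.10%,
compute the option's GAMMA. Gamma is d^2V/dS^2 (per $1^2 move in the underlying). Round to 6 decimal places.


Answer: Gamma = 0.696713

Derivation:
d1 = 0.0304596544; d2 = -0.4927993637
phi(d1) = 0.3987572559; exp(-qT) = 0.9782402351; exp(-rT) = 0.9762857098
Gamma = exp(-qT) * phi(d1) / (S * sigma * sqrt(T)) = 0.9782402351 * 0.3987572559 / (1.0700 * 0.3700 * 1.4142135624) = 0.696713


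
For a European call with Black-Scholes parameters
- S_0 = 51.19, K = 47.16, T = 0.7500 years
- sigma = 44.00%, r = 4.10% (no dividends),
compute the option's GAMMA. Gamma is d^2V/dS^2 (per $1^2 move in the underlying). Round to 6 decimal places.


d1 = 0.4864126807; d2 = 0.1053615030
phi(d1) = 0.3544325634; exp(-qT) = 1.0000000000; exp(-rT) = 0.9697179723
Gamma = exp(-qT) * phi(d1) / (S * sigma * sqrt(T)) = 1.0000000000 * 0.3544325634 / (51.1900 * 0.4400 * 0.8660254038) = 0.018170

Answer: Gamma = 0.018170


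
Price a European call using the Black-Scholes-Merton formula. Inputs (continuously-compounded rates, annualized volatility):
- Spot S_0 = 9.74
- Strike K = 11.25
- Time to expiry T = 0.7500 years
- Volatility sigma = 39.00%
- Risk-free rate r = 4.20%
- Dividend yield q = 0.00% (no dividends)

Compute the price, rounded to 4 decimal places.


Answer: Price = 0.8789

Derivation:
d1 = (ln(S/K) + (r - q + 0.5*sigma^2) * T) / (sigma * sqrt(T)) = -0.16458779
d2 = d1 - sigma * sqrt(T) = -0.50233770
exp(-rT) = 0.96899096; exp(-qT) = 1.00000000
C = S_0 * exp(-qT) * N(d1) - K * exp(-rT) * N(d2)
N(d1) = 0.43463422; N(d2) = 0.30771500
C = 9.7400 * 1.00000000 * 0.43463422 - 11.2500 * 0.96899096 * 0.30771500 = 0.8789


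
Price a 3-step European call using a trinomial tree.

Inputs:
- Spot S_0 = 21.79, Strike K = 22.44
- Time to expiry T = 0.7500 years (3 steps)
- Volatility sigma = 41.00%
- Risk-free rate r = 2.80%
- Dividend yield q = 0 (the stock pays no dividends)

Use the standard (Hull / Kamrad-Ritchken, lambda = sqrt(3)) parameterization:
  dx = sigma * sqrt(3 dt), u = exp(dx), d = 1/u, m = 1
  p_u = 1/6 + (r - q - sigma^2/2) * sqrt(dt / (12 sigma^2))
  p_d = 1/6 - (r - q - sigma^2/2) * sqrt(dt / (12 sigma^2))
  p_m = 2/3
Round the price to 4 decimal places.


Answer: Price = V(0,0) = 2.8115

Derivation:
dt = T/N = 0.250000; dx = sigma*sqrt(3*dt) = 0.355070
u = exp(dx) = 1.426281; d = 1/u = 0.701124
p_u = 0.146935, p_m = 0.666667, p_d = 0.186399
Discount per step: exp(-r*dt) = 0.993024
Stock lattice S(k, j) with j the centered position index:
  k=0: S(0,+0) = 21.7900
  k=1: S(1,-1) = 15.2775; S(1,+0) = 21.7900; S(1,+1) = 31.0787
  k=2: S(2,-2) = 10.7114; S(2,-1) = 15.2775; S(2,+0) = 21.7900; S(2,+1) = 31.0787; S(2,+2) = 44.3269
  k=3: S(3,-3) = 7.5100; S(3,-2) = 10.7114; S(3,-1) = 15.2775; S(3,+0) = 21.7900; S(3,+1) = 31.0787; S(3,+2) = 44.3269; S(3,+3) = 63.2226
Terminal payoffs V(N, j) = max(S_T - K, 0):
  V(3,-3) = 0.000000; V(3,-2) = 0.000000; V(3,-1) = 0.000000; V(3,+0) = 0.000000; V(3,+1) = 8.638665; V(3,+2) = 21.886912; V(3,+3) = 40.782636
Backward induction: V(k, j) = exp(-r*dt) * [p_u * V(k+1, j+1) + p_m * V(k+1, j) + p_d * V(k+1, j-1)]
  V(2,-2) = exp(-r*dt) * [p_u*0.000000 + p_m*0.000000 + p_d*0.000000] = 0.000000
  V(2,-1) = exp(-r*dt) * [p_u*0.000000 + p_m*0.000000 + p_d*0.000000] = 0.000000
  V(2,+0) = exp(-r*dt) * [p_u*8.638665 + p_m*0.000000 + p_d*0.000000] = 1.260465
  V(2,+1) = exp(-r*dt) * [p_u*21.886912 + p_m*8.638665 + p_d*0.000000] = 8.912450
  V(2,+2) = exp(-r*dt) * [p_u*40.782636 + p_m*21.886912 + p_d*8.638665] = 22.039078
  V(1,-1) = exp(-r*dt) * [p_u*1.260465 + p_m*0.000000 + p_d*0.000000] = 0.183914
  V(1,+0) = exp(-r*dt) * [p_u*8.912450 + p_m*1.260465 + p_d*0.000000] = 2.134861
  V(1,+1) = exp(-r*dt) * [p_u*22.039078 + p_m*8.912450 + p_d*1.260465] = 9.349213
  V(0,+0) = exp(-r*dt) * [p_u*9.349213 + p_m*2.134861 + p_d*0.183914] = 2.811496


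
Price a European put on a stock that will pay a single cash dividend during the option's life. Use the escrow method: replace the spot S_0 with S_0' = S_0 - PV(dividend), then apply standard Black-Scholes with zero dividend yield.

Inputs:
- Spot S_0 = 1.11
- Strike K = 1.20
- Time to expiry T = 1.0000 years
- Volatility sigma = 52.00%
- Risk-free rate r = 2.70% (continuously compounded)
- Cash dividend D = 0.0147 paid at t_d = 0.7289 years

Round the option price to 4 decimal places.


PV(D) = D * exp(-r * t_d) = 0.0147 * 0.98051209 = 0.01441353
S_0' = S_0 - PV(D) = 1.1100 - 0.01441353 = 1.09558647
d1 = (ln(S_0'/K) + (r + sigma^2/2)*T) / (sigma*sqrt(T)) = 0.13686203
d2 = d1 - sigma*sqrt(T) = -0.38313797
exp(-rT) = 0.97336124
N(-d1) = 0.44556993; N(-d2) = 0.64919127
P = K * exp(-rT) * N(-d2) - S_0' * N(-d1) = 1.2000 * 0.97336124 * 0.64919127 - 1.09558647 * 0.44556993 = 0.2701

Answer: Price = 0.2701


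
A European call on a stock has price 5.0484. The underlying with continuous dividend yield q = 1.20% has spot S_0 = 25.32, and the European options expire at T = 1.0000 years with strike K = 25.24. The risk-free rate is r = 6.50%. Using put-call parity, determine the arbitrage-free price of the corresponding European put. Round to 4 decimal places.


Answer: Put price = 3.6820

Derivation:
Put-call parity: C - P = S_0 * exp(-qT) - K * exp(-rT).
S_0 * exp(-qT) = 25.3200 * 0.98807171 = 25.01797577
K * exp(-rT) = 25.2400 * 0.93706746 = 23.65158278
P = C - S*exp(-qT) + K*exp(-rT)
P = 5.0484 - 25.01797577 + 23.65158278 = 3.6820


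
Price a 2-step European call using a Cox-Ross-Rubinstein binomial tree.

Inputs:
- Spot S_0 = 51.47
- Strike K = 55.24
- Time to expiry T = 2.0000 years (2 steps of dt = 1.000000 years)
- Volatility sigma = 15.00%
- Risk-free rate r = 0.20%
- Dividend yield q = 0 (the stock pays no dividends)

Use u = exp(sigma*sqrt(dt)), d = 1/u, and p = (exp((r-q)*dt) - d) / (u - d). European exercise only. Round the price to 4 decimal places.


Answer: Price = V(0,0) = 3.1220

Derivation:
dt = T/N = 1.000000
u = exp(sigma*sqrt(dt)) = 1.161834; d = 1/u = 0.860708
p = (exp((r-q)*dt) - d) / (u - d) = 0.469219
Discount per step: exp(-r*dt) = 0.998002
Stock lattice S(k, i) with i counting down-moves:
  k=0: S(0,0) = 51.4700
  k=1: S(1,0) = 59.7996; S(1,1) = 44.3006
  k=2: S(2,0) = 69.4772; S(2,1) = 51.4700; S(2,2) = 38.1299
Terminal payoffs V(N, i) = max(S_T - K, 0):
  V(2,0) = 14.237233; V(2,1) = 0.000000; V(2,2) = 0.000000
Backward induction: V(k, i) = exp(-r*dt) * [p * V(k+1, i) + (1-p) * V(k+1, i+1)].
  V(1,0) = exp(-r*dt) * [p*14.237233 + (1-p)*0.000000] = 6.667026
  V(1,1) = exp(-r*dt) * [p*0.000000 + (1-p)*0.000000] = 0.000000
  V(0,0) = exp(-r*dt) * [p*6.667026 + (1-p)*0.000000] = 3.122042


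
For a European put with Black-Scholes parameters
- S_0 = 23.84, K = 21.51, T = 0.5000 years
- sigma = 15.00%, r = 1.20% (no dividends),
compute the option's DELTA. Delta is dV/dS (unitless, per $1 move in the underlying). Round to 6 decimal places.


Answer: Delta = -0.140238

Derivation:
d1 = 1.0792514131; d2 = 0.9731853959
phi(d1) = 0.2228335186; exp(-qT) = 1.0000000000; exp(-rT) = 0.9940179641
N(-d1) = 0.1402378330
Delta = -exp(-qT) * N(-d1) = -1.0000000000 * 0.1402378330 = -0.140238


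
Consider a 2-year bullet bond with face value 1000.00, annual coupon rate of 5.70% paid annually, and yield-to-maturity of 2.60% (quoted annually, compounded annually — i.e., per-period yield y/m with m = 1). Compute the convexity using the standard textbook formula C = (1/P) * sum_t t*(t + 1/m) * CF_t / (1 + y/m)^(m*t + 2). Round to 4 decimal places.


Answer: Convexity = 5.5005

Derivation:
Coupon per period c = face * coupon_rate / m = 57.000000
Periods per year m = 1; per-period yield y/m = 0.026000
Number of cashflows N = 2
Cashflows (t years, CF_t, discount factor 1/(1+y/m)^(m*t), PV):
  t = 1.0000: CF_t = 57.000000, DF = 0.974659, PV = 55.555556
  t = 2.0000: CF_t = 1057.000000, DF = 0.949960, PV = 1004.107627
Price P = sum_t PV_t = 1059.663182
Convexity numerator sum_t t*(t + 1/m) * CF_t / (1+y/m)^(m*t + 2):
  t = 1.0000: term = 105.551101
  t = 2.0000: term = 5723.171954
Convexity = (1/P) * sum = 5828.723055 / 1059.663182 = 5.500543


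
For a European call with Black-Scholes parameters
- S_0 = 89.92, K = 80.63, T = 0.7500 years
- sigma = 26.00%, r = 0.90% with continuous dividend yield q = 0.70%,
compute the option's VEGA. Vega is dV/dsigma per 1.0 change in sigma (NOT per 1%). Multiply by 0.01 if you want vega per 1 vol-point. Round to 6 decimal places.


Answer: Vega = 25.758218

Derivation:
d1 = 0.6035513013; d2 = 0.3783846963
phi(d1) = 0.3325132334; exp(-qT) = 0.9947637572; exp(-rT) = 0.9932727301
Vega = S * exp(-qT) * phi(d1) * sqrt(T) = 89.9200 * 0.9947637572 * 0.3325132334 * 0.8660254038 = 25.758218


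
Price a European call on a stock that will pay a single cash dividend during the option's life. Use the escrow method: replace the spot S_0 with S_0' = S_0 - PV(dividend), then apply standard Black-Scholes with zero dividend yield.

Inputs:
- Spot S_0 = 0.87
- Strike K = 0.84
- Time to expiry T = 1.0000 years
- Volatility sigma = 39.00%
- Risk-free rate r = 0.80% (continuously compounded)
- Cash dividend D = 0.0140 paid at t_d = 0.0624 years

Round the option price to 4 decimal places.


Answer: Price = 0.1422

Derivation:
PV(D) = D * exp(-r * t_d) = 0.0140 * 0.99950092 = 0.01399301
S_0' = S_0 - PV(D) = 0.8700 - 0.01399301 = 0.85600699
d1 = (ln(S_0'/K) + (r + sigma^2/2)*T) / (sigma*sqrt(T)) = 0.26391448
d2 = d1 - sigma*sqrt(T) = -0.12608552
exp(-rT) = 0.99203191
N(d1) = 0.60407709; N(d2) = 0.44983211
C = S_0' * N(d1) - K * exp(-rT) * N(d2) = 0.85600699 * 0.60407709 - 0.8400 * 0.99203191 * 0.44983211 = 0.1422


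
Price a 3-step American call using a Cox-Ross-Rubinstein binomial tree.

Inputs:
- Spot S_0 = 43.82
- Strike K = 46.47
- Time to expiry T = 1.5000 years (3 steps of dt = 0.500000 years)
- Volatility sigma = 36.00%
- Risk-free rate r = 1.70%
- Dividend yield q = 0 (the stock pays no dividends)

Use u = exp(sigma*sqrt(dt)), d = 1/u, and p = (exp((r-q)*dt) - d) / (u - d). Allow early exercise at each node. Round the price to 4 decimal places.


Answer: Price = V(0,0) = 7.6220

Derivation:
dt = T/N = 0.500000
u = exp(sigma*sqrt(dt)) = 1.289892; d = 1/u = 0.775259
p = (exp((r-q)*dt) - d) / (u - d) = 0.453289
Discount per step: exp(-r*dt) = 0.991536
Stock lattice S(k, i) with i counting down-moves:
  k=0: S(0,0) = 43.8200
  k=1: S(1,0) = 56.5231; S(1,1) = 33.9718
  k=2: S(2,0) = 72.9086; S(2,1) = 43.8200; S(2,2) = 26.3370
  k=3: S(3,0) = 94.0443; S(3,1) = 56.5231; S(3,2) = 33.9718; S(3,3) = 20.4180
Terminal payoffs V(N, i) = max(S_T - K, 0):
  V(3,0) = 47.574273; V(3,1) = 10.053064; V(3,2) = 0.000000; V(3,3) = 0.000000
Backward induction: V(k, i) = exp(-r*dt) * [p * V(k+1, i) + (1-p) * V(k+1, i+1)]; then take max(V_cont, immediate exercise) for American.
  V(2,0) = exp(-r*dt) * [p*47.574273 + (1-p)*10.053064] = 26.831966; exercise = 26.438645; V(2,0) = max -> 26.831966
  V(2,1) = exp(-r*dt) * [p*10.053064 + (1-p)*0.000000] = 4.518372; exercise = 0.000000; V(2,1) = max -> 4.518372
  V(2,2) = exp(-r*dt) * [p*0.000000 + (1-p)*0.000000] = 0.000000; exercise = 0.000000; V(2,2) = max -> 0.000000
  V(1,0) = exp(-r*dt) * [p*26.831966 + (1-p)*4.518372] = 14.509023; exercise = 10.053064; V(1,0) = max -> 14.509023
  V(1,1) = exp(-r*dt) * [p*4.518372 + (1-p)*0.000000] = 2.030792; exercise = 0.000000; V(1,1) = max -> 2.030792
  V(0,0) = exp(-r*dt) * [p*14.509023 + (1-p)*2.030792] = 7.621972; exercise = 0.000000; V(0,0) = max -> 7.621972


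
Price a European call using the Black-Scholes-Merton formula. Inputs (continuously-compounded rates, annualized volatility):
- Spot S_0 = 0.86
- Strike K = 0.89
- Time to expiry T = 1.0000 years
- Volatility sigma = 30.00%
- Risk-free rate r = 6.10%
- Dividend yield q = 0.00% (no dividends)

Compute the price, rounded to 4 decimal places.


Answer: Price = 0.1129

Derivation:
d1 = (ln(S/K) + (r - q + 0.5*sigma^2) * T) / (sigma * sqrt(T)) = 0.23903642
d2 = d1 - sigma * sqrt(T) = -0.06096358
exp(-rT) = 0.94082324; exp(-qT) = 1.00000000
C = S_0 * exp(-qT) * N(d1) - K * exp(-rT) * N(d2)
N(d1) = 0.59446133; N(d2) = 0.47569411
C = 0.8600 * 1.00000000 * 0.59446133 - 0.8900 * 0.94082324 * 0.47569411 = 0.1129


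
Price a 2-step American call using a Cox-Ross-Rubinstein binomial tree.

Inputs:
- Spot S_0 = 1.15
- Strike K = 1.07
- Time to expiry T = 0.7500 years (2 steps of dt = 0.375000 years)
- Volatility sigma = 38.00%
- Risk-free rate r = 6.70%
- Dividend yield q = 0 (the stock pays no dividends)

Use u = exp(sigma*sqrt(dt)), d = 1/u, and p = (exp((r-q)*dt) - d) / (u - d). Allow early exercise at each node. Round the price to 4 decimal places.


dt = T/N = 0.375000
u = exp(sigma*sqrt(dt)) = 1.262005; d = 1/u = 0.792390
p = (exp((r-q)*dt) - d) / (u - d) = 0.496265
Discount per step: exp(-r*dt) = 0.975188
Stock lattice S(k, i) with i counting down-moves:
  k=0: S(0,0) = 1.1500
  k=1: S(1,0) = 1.4513; S(1,1) = 0.9112
  k=2: S(2,0) = 1.8316; S(2,1) = 1.1500; S(2,2) = 0.7221
Terminal payoffs V(N, i) = max(S_T - K, 0):
  V(2,0) = 0.761554; V(2,1) = 0.080000; V(2,2) = 0.000000
Backward induction: V(k, i) = exp(-r*dt) * [p * V(k+1, i) + (1-p) * V(k+1, i+1)]; then take max(V_cont, immediate exercise) for American.
  V(1,0) = exp(-r*dt) * [p*0.761554 + (1-p)*0.080000] = 0.407854; exercise = 0.381305; V(1,0) = max -> 0.407854
  V(1,1) = exp(-r*dt) * [p*0.080000 + (1-p)*0.000000] = 0.038716; exercise = 0.000000; V(1,1) = max -> 0.038716
  V(0,0) = exp(-r*dt) * [p*0.407854 + (1-p)*0.038716] = 0.216400; exercise = 0.080000; V(0,0) = max -> 0.216400

Answer: Price = V(0,0) = 0.2164


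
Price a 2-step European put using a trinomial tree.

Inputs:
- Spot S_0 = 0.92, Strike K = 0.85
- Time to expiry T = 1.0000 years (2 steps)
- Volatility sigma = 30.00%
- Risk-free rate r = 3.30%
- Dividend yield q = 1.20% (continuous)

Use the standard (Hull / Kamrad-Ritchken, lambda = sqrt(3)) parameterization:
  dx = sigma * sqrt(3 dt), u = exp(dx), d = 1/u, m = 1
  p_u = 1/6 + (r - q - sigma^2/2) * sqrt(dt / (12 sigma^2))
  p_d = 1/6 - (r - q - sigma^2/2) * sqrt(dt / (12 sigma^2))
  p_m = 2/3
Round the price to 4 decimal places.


dt = T/N = 0.500000; dx = sigma*sqrt(3*dt) = 0.367423
u = exp(dx) = 1.444009; d = 1/u = 0.692516
p_u = 0.150337, p_m = 0.666667, p_d = 0.182997
Discount per step: exp(-r*dt) = 0.983635
Stock lattice S(k, j) with j the centered position index:
  k=0: S(0,+0) = 0.9200
  k=1: S(1,-1) = 0.6371; S(1,+0) = 0.9200; S(1,+1) = 1.3285
  k=2: S(2,-2) = 0.4412; S(2,-1) = 0.6371; S(2,+0) = 0.9200; S(2,+1) = 1.3285; S(2,+2) = 1.9183
Terminal payoffs V(N, j) = max(K - S_T, 0):
  V(2,-2) = 0.408787; V(2,-1) = 0.212885; V(2,+0) = 0.000000; V(2,+1) = 0.000000; V(2,+2) = 0.000000
Backward induction: V(k, j) = exp(-r*dt) * [p_u * V(k+1, j+1) + p_m * V(k+1, j) + p_d * V(k+1, j-1)]
  V(1,-1) = exp(-r*dt) * [p_u*0.000000 + p_m*0.212885 + p_d*0.408787] = 0.213183
  V(1,+0) = exp(-r*dt) * [p_u*0.000000 + p_m*0.000000 + p_d*0.212885] = 0.038320
  V(1,+1) = exp(-r*dt) * [p_u*0.000000 + p_m*0.000000 + p_d*0.000000] = 0.000000
  V(0,+0) = exp(-r*dt) * [p_u*0.000000 + p_m*0.038320 + p_d*0.213183] = 0.063502

Answer: Price = V(0,0) = 0.0635


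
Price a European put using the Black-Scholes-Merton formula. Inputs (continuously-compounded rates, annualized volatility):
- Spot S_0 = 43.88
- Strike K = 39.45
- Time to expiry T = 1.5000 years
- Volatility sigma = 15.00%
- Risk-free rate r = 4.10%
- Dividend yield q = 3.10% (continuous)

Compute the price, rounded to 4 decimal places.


d1 = (ln(S/K) + (r - q + 0.5*sigma^2) * T) / (sigma * sqrt(T)) = 0.75280761
d2 = d1 - sigma * sqrt(T) = 0.56909587
exp(-rT) = 0.94035295; exp(-qT) = 0.95456456
P = K * exp(-rT) * N(-d2) - S_0 * exp(-qT) * N(-d1)
N(-d1) = 0.22578277; N(-d2) = 0.28464554
P = 39.4500 * 0.94035295 * 0.28464554 - 43.8800 * 0.95456456 * 0.22578277 = 1.1023

Answer: Price = 1.1023


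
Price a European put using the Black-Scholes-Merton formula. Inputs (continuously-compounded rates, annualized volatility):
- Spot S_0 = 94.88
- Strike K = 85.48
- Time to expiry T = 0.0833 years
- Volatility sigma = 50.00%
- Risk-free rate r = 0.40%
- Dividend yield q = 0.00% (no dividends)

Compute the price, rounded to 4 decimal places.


Answer: Price = 1.7757

Derivation:
d1 = (ln(S/K) + (r - q + 0.5*sigma^2) * T) / (sigma * sqrt(T)) = 0.79743084
d2 = d1 - sigma * sqrt(T) = 0.65312214
exp(-rT) = 0.99966686; exp(-qT) = 1.00000000
P = K * exp(-rT) * N(-d2) - S_0 * exp(-qT) * N(-d1)
N(-d1) = 0.21260043; N(-d2) = 0.25683877
P = 85.4800 * 0.99966686 * 0.25683877 - 94.8800 * 1.00000000 * 0.21260043 = 1.7757


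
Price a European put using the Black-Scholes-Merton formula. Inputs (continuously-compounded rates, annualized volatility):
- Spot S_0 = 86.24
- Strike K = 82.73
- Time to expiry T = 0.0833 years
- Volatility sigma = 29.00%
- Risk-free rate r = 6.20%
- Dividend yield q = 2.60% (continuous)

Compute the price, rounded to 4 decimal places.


Answer: Price = 1.3238

Derivation:
d1 = (ln(S/K) + (r - q + 0.5*sigma^2) * T) / (sigma * sqrt(T)) = 0.57412100
d2 = d1 - sigma * sqrt(T) = 0.49042196
exp(-rT) = 0.99484871; exp(-qT) = 0.99783654
P = K * exp(-rT) * N(-d2) - S_0 * exp(-qT) * N(-d1)
N(-d1) = 0.28294296; N(-d2) = 0.31191767
P = 82.7300 * 0.99484871 * 0.31191767 - 86.2400 * 0.99783654 * 0.28294296 = 1.3238


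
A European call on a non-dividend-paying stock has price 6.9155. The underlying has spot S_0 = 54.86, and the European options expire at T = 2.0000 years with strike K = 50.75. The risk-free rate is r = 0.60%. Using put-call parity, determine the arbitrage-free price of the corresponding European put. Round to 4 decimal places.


Answer: Put price = 2.2001

Derivation:
Put-call parity: C - P = S_0 * exp(-qT) - K * exp(-rT).
S_0 * exp(-qT) = 54.8600 * 1.00000000 = 54.86000000
K * exp(-rT) = 50.7500 * 0.98807171 = 50.14463943
P = C - S*exp(-qT) + K*exp(-rT)
P = 6.9155 - 54.86000000 + 50.14463943 = 2.2001


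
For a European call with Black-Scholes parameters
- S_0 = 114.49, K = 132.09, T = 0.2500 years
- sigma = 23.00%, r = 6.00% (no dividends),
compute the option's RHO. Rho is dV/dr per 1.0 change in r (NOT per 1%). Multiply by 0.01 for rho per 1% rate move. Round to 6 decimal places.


d1 = -1.0555089174; d2 = -1.1705089174
phi(d1) = 0.2285527892; exp(-qT) = 1.0000000000; exp(-rT) = 0.9851119396
N(d2) = 0.1208981138
Rho = K*T*exp(-rT)*N(d2) = 132.0900 * 0.2500 * 0.9851119396 * 0.1208981138 = 3.932919

Answer: Rho = 3.932919


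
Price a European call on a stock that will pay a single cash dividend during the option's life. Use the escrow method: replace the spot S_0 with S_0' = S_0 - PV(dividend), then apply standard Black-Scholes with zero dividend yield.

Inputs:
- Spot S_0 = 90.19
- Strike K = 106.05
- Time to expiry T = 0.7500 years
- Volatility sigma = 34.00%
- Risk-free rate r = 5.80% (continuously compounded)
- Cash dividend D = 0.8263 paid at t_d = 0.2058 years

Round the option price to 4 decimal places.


PV(D) = D * exp(-r * t_d) = 0.8263 * 0.98813456 = 0.81649558
S_0' = S_0 - PV(D) = 90.1900 - 0.81649558 = 89.37350442
d1 = (ln(S_0'/K) + (r + sigma^2/2)*T) / (sigma*sqrt(T)) = -0.28608186
d2 = d1 - sigma*sqrt(T) = -0.58053050
exp(-rT) = 0.95743255
N(d1) = 0.38740771; N(d2) = 0.28077846
C = S_0' * N(d1) - K * exp(-rT) * N(d2) = 89.37350442 * 0.38740771 - 106.0500 * 0.95743255 * 0.28077846 = 6.1149

Answer: Price = 6.1149


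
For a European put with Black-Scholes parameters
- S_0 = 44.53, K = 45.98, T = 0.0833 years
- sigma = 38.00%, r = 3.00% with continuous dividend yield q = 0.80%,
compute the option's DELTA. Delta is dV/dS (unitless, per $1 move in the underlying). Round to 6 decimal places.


d1 = -0.2206211636; d2 = -0.3302957733
phi(d1) = 0.3893504730; exp(-qT) = 0.9993338220; exp(-rT) = 0.9975041199
N(-d1) = 0.5873062896
Delta = -exp(-qT) * N(-d1) = -0.9993338220 * 0.5873062896 = -0.586915

Answer: Delta = -0.586915


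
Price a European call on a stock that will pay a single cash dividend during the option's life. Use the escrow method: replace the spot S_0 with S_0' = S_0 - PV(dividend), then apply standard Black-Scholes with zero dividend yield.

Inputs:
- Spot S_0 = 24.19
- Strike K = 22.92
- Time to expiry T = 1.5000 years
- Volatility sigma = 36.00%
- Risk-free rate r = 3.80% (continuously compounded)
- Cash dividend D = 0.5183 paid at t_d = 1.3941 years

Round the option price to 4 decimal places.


PV(D) = D * exp(-r * t_d) = 0.5183 * 0.94840296 = 0.49155726
S_0' = S_0 - PV(D) = 24.1900 - 0.49155726 = 23.69844274
d1 = (ln(S_0'/K) + (r + sigma^2/2)*T) / (sigma*sqrt(T)) = 0.42548419
d2 = d1 - sigma*sqrt(T) = -0.01542397
exp(-rT) = 0.94459407
N(d1) = 0.66475813; N(d2) = 0.49384697
C = S_0' * N(d1) - K * exp(-rT) * N(d2) = 23.69844274 * 0.66475813 - 22.9200 * 0.94459407 * 0.49384697 = 5.0619

Answer: Price = 5.0619


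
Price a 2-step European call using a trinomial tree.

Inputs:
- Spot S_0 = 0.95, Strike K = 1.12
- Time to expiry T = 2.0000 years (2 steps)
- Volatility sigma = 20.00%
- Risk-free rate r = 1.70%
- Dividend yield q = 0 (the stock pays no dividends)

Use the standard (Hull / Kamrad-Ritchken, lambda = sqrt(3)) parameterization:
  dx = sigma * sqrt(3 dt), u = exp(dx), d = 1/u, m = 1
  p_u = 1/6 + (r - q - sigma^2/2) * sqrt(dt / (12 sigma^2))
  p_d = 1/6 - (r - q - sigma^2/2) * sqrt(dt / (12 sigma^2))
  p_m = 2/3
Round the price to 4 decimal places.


dt = T/N = 1.000000; dx = sigma*sqrt(3*dt) = 0.346410
u = exp(dx) = 1.413982; d = 1/u = 0.707222
p_u = 0.162337, p_m = 0.666667, p_d = 0.170997
Discount per step: exp(-r*dt) = 0.983144
Stock lattice S(k, j) with j the centered position index:
  k=0: S(0,+0) = 0.9500
  k=1: S(1,-1) = 0.6719; S(1,+0) = 0.9500; S(1,+1) = 1.3433
  k=2: S(2,-2) = 0.4752; S(2,-1) = 0.6719; S(2,+0) = 0.9500; S(2,+1) = 1.3433; S(2,+2) = 1.8994
Terminal payoffs V(N, j) = max(S_T - K, 0):
  V(2,-2) = 0.000000; V(2,-1) = 0.000000; V(2,+0) = 0.000000; V(2,+1) = 0.223283; V(2,+2) = 0.779379
Backward induction: V(k, j) = exp(-r*dt) * [p_u * V(k+1, j+1) + p_m * V(k+1, j) + p_d * V(k+1, j-1)]
  V(1,-1) = exp(-r*dt) * [p_u*0.000000 + p_m*0.000000 + p_d*0.000000] = 0.000000
  V(1,+0) = exp(-r*dt) * [p_u*0.223283 + p_m*0.000000 + p_d*0.000000] = 0.035636
  V(1,+1) = exp(-r*dt) * [p_u*0.779379 + p_m*0.223283 + p_d*0.000000] = 0.270735
  V(0,+0) = exp(-r*dt) * [p_u*0.270735 + p_m*0.035636 + p_d*0.000000] = 0.066566

Answer: Price = V(0,0) = 0.0666


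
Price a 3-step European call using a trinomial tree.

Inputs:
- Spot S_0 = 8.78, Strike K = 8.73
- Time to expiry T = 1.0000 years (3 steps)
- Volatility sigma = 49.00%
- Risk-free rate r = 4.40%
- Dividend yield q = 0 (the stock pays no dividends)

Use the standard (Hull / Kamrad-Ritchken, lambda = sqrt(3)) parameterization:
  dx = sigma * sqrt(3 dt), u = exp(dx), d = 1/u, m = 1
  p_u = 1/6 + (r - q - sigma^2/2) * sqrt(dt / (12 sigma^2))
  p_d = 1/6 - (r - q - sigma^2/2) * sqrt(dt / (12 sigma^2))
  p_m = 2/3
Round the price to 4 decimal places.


dt = T/N = 0.333333; dx = sigma*sqrt(3*dt) = 0.490000
u = exp(dx) = 1.632316; d = 1/u = 0.612626
p_u = 0.140799, p_m = 0.666667, p_d = 0.192534
Discount per step: exp(-r*dt) = 0.985440
Stock lattice S(k, j) with j the centered position index:
  k=0: S(0,+0) = 8.7800
  k=1: S(1,-1) = 5.3789; S(1,+0) = 8.7800; S(1,+1) = 14.3317
  k=2: S(2,-2) = 3.2952; S(2,-1) = 5.3789; S(2,+0) = 8.7800; S(2,+1) = 14.3317; S(2,+2) = 23.3939
  k=3: S(3,-3) = 2.0187; S(3,-2) = 3.2952; S(3,-1) = 5.3789; S(3,+0) = 8.7800; S(3,+1) = 14.3317; S(3,+2) = 23.3939; S(3,+3) = 38.1863
Terminal payoffs V(N, j) = max(S_T - K, 0):
  V(3,-3) = 0.000000; V(3,-2) = 0.000000; V(3,-1) = 0.000000; V(3,+0) = 0.050000; V(3,+1) = 5.601736; V(3,+2) = 14.663926; V(3,+3) = 29.456285
Backward induction: V(k, j) = exp(-r*dt) * [p_u * V(k+1, j+1) + p_m * V(k+1, j) + p_d * V(k+1, j-1)]
  V(2,-2) = exp(-r*dt) * [p_u*0.000000 + p_m*0.000000 + p_d*0.000000] = 0.000000
  V(2,-1) = exp(-r*dt) * [p_u*0.050000 + p_m*0.000000 + p_d*0.000000] = 0.006937
  V(2,+0) = exp(-r*dt) * [p_u*5.601736 + p_m*0.050000 + p_d*0.000000] = 0.810085
  V(2,+1) = exp(-r*dt) * [p_u*14.663926 + p_m*5.601736 + p_d*0.050000] = 5.724215
  V(2,+2) = exp(-r*dt) * [p_u*29.456285 + p_m*14.663926 + p_d*5.601736] = 14.783478
  V(1,-1) = exp(-r*dt) * [p_u*0.810085 + p_m*0.006937 + p_d*0.000000] = 0.116956
  V(1,+0) = exp(-r*dt) * [p_u*5.724215 + p_m*0.810085 + p_d*0.006937] = 1.327741
  V(1,+1) = exp(-r*dt) * [p_u*14.783478 + p_m*5.724215 + p_d*0.810085] = 5.965477
  V(0,+0) = exp(-r*dt) * [p_u*5.965477 + p_m*1.327741 + p_d*0.116956] = 1.722169

Answer: Price = V(0,0) = 1.7222


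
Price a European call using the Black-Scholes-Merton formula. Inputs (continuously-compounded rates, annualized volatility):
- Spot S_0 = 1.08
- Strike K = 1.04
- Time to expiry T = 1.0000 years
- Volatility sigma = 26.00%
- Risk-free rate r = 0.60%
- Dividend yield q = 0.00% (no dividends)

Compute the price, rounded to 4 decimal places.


d1 = (ln(S/K) + (r - q + 0.5*sigma^2) * T) / (sigma * sqrt(T)) = 0.29823203
d2 = d1 - sigma * sqrt(T) = 0.03823203
exp(-rT) = 0.99401796; exp(-qT) = 1.00000000
C = S_0 * exp(-qT) * N(d1) - K * exp(-rT) * N(d2)
N(d1) = 0.61723696; N(d2) = 0.51524866
C = 1.0800 * 1.00000000 * 0.61723696 - 1.0400 * 0.99401796 * 0.51524866 = 0.1340

Answer: Price = 0.1340


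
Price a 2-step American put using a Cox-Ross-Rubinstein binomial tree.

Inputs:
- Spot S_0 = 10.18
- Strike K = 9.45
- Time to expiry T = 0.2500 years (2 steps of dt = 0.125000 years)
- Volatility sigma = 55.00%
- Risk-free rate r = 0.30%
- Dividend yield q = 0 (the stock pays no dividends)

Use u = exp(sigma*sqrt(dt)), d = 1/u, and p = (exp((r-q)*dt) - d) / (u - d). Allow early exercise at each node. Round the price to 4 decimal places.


Answer: Price = V(0,0) = 0.7638

Derivation:
dt = T/N = 0.125000
u = exp(sigma*sqrt(dt)) = 1.214648; d = 1/u = 0.823284
p = (exp((r-q)*dt) - d) / (u - d) = 0.452497
Discount per step: exp(-r*dt) = 0.999625
Stock lattice S(k, i) with i counting down-moves:
  k=0: S(0,0) = 10.1800
  k=1: S(1,0) = 12.3651; S(1,1) = 8.3810
  k=2: S(2,0) = 15.0193; S(2,1) = 10.1800; S(2,2) = 6.9000
Terminal payoffs V(N, i) = max(K - S_T, 0):
  V(2,0) = 0.000000; V(2,1) = 0.000000; V(2,2) = 2.550035
Backward induction: V(k, i) = exp(-r*dt) * [p * V(k+1, i) + (1-p) * V(k+1, i+1)]; then take max(V_cont, immediate exercise) for American.
  V(1,0) = exp(-r*dt) * [p*0.000000 + (1-p)*0.000000] = 0.000000; exercise = 0.000000; V(1,0) = max -> 0.000000
  V(1,1) = exp(-r*dt) * [p*0.000000 + (1-p)*2.550035] = 1.395628; exercise = 1.068971; V(1,1) = max -> 1.395628
  V(0,0) = exp(-r*dt) * [p*0.000000 + (1-p)*1.395628] = 0.763823; exercise = 0.000000; V(0,0) = max -> 0.763823


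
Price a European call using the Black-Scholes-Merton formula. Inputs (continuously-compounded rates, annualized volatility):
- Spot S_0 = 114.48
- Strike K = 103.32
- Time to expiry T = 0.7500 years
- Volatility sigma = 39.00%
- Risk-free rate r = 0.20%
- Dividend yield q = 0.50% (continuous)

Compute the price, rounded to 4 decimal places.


Answer: Price = 20.6392

Derivation:
d1 = (ln(S/K) + (r - q + 0.5*sigma^2) * T) / (sigma * sqrt(T)) = 0.46589700
d2 = d1 - sigma * sqrt(T) = 0.12814709
exp(-rT) = 0.99850112; exp(-qT) = 0.99625702
C = S_0 * exp(-qT) * N(d1) - K * exp(-rT) * N(d2)
N(d1) = 0.67935538; N(d2) = 0.55098371
C = 114.4800 * 0.99625702 * 0.67935538 - 103.3200 * 0.99850112 * 0.55098371 = 20.6392


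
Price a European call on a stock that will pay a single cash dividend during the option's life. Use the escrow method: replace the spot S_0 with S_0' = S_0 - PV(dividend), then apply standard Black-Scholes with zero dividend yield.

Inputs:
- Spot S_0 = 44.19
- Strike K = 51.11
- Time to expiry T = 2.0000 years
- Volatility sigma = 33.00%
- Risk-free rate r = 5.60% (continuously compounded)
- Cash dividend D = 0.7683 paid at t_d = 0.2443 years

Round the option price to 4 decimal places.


PV(D) = D * exp(-r * t_d) = 0.7683 * 0.98641236 = 0.75786061
S_0' = S_0 - PV(D) = 44.1900 - 0.75786061 = 43.43213939
d1 = (ln(S_0'/K) + (r + sigma^2/2)*T) / (sigma*sqrt(T)) = 0.12453550
d2 = d1 - sigma*sqrt(T) = -0.34215497
exp(-rT) = 0.89404426
N(d1) = 0.54955435; N(d2) = 0.36611713
C = S_0' * N(d1) - K * exp(-rT) * N(d2) = 43.43213939 * 0.54955435 - 51.1100 * 0.89404426 * 0.36611713 = 7.1387

Answer: Price = 7.1387


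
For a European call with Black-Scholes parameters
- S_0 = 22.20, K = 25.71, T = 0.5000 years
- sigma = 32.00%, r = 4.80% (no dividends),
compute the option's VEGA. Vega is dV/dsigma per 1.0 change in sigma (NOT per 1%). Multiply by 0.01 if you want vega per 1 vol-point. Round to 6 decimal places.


Answer: Vega = 5.710687

Derivation:
d1 = -0.4295131539; d2 = -0.6557873239
phi(d1) = 0.3637897064; exp(-qT) = 1.0000000000; exp(-rT) = 0.9762857098
Vega = S * exp(-qT) * phi(d1) * sqrt(T) = 22.2000 * 1.0000000000 * 0.3637897064 * 0.7071067812 = 5.710687


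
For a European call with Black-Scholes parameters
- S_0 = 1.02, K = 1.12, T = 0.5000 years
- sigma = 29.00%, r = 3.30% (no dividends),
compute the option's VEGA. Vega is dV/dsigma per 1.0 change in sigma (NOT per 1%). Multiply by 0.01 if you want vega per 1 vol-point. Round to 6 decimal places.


Answer: Vega = 0.277204

Derivation:
d1 = -0.2730946750; d2 = -0.4781556415
phi(d1) = 0.3843395455; exp(-qT) = 1.0000000000; exp(-rT) = 0.9836353794
Vega = S * exp(-qT) * phi(d1) * sqrt(T) = 1.0200 * 1.0000000000 * 0.3843395455 * 0.7071067812 = 0.277204


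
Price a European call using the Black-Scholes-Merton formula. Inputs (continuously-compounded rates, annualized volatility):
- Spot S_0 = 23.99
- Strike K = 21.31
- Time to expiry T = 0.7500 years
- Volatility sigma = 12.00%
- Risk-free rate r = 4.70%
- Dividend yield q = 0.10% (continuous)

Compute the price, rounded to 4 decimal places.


d1 = (ln(S/K) + (r - q + 0.5*sigma^2) * T) / (sigma * sqrt(T)) = 1.52382588
d2 = d1 - sigma * sqrt(T) = 1.41990283
exp(-rT) = 0.96536405; exp(-qT) = 0.99925028
C = S_0 * exp(-qT) * N(d1) - K * exp(-rT) * N(d2)
N(d1) = 0.93622389; N(d2) = 0.92218201
C = 23.9900 * 0.99925028 * 0.93622389 - 21.3100 * 0.96536405 * 0.92218201 = 3.4721

Answer: Price = 3.4721


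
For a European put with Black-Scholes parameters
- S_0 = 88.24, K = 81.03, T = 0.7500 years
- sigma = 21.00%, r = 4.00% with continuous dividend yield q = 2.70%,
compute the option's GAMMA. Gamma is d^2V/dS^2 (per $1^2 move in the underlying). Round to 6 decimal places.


d1 = 0.6132472612; d2 = 0.4313819264
phi(d1) = 0.3305575070; exp(-qT) = 0.9799536543; exp(-rT) = 0.9704455335
Gamma = exp(-qT) * phi(d1) / (S * sigma * sqrt(T)) = 0.9799536543 * 0.3305575070 / (88.2400 * 0.2100 * 0.8660254038) = 0.020185

Answer: Gamma = 0.020185


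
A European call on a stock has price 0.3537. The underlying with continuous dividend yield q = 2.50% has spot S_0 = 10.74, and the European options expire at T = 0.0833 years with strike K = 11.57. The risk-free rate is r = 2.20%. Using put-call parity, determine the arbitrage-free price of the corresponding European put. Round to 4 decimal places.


Put-call parity: C - P = S_0 * exp(-qT) - K * exp(-rT).
S_0 * exp(-qT) = 10.7400 * 0.99791967 = 10.71765722
K * exp(-rT) = 11.5700 * 0.99816908 = 11.54881623
P = C - S*exp(-qT) + K*exp(-rT)
P = 0.3537 - 10.71765722 + 11.54881623 = 1.1849

Answer: Put price = 1.1849


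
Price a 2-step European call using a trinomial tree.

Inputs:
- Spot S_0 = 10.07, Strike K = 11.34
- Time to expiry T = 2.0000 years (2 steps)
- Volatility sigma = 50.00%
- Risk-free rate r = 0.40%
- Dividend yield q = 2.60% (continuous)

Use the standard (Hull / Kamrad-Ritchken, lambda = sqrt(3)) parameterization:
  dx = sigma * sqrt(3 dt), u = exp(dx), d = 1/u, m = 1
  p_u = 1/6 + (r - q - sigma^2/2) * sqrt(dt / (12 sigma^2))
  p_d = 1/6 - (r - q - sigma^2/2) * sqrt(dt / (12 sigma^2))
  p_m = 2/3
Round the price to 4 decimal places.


Answer: Price = V(0,0) = 1.6658

Derivation:
dt = T/N = 1.000000; dx = sigma*sqrt(3*dt) = 0.866025
u = exp(dx) = 2.377443; d = 1/u = 0.420620
p_u = 0.081796, p_m = 0.666667, p_d = 0.251537
Discount per step: exp(-r*dt) = 0.996008
Stock lattice S(k, j) with j the centered position index:
  k=0: S(0,+0) = 10.0700
  k=1: S(1,-1) = 4.2356; S(1,+0) = 10.0700; S(1,+1) = 23.9408
  k=2: S(2,-2) = 1.7816; S(2,-1) = 4.2356; S(2,+0) = 10.0700; S(2,+1) = 23.9408; S(2,+2) = 56.9180
Terminal payoffs V(N, j) = max(S_T - K, 0):
  V(2,-2) = 0.000000; V(2,-1) = 0.000000; V(2,+0) = 0.000000; V(2,+1) = 12.600848; V(2,+2) = 45.577993
Backward induction: V(k, j) = exp(-r*dt) * [p_u * V(k+1, j+1) + p_m * V(k+1, j) + p_d * V(k+1, j-1)]
  V(1,-1) = exp(-r*dt) * [p_u*0.000000 + p_m*0.000000 + p_d*0.000000] = 0.000000
  V(1,+0) = exp(-r*dt) * [p_u*12.600848 + p_m*0.000000 + p_d*0.000000] = 1.026587
  V(1,+1) = exp(-r*dt) * [p_u*45.577993 + p_m*12.600848 + p_d*0.000000] = 12.080253
  V(0,+0) = exp(-r*dt) * [p_u*12.080253 + p_m*1.026587 + p_d*0.000000] = 1.665833


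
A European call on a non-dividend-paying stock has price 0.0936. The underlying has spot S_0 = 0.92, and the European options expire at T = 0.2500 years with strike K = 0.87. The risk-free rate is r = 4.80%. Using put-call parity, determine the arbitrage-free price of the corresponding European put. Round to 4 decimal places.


Put-call parity: C - P = S_0 * exp(-qT) - K * exp(-rT).
S_0 * exp(-qT) = 0.9200 * 1.00000000 = 0.92000000
K * exp(-rT) = 0.8700 * 0.98807171 = 0.85962239
P = C - S*exp(-qT) + K*exp(-rT)
P = 0.0936 - 0.92000000 + 0.85962239 = 0.0332

Answer: Put price = 0.0332


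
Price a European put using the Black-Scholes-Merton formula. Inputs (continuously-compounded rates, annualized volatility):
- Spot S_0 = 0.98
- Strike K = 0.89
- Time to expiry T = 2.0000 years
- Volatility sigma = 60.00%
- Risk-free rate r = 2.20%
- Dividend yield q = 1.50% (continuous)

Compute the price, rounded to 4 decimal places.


d1 = (ln(S/K) + (r - q + 0.5*sigma^2) * T) / (sigma * sqrt(T)) = 0.55429053
d2 = d1 - sigma * sqrt(T) = -0.29423761
exp(-rT) = 0.95695396; exp(-qT) = 0.97044553
P = K * exp(-rT) * N(-d2) - S_0 * exp(-qT) * N(-d1)
N(-d1) = 0.28969002; N(-d2) = 0.61571183
P = 0.8900 * 0.95695396 * 0.61571183 - 0.9800 * 0.97044553 * 0.28969002 = 0.2489

Answer: Price = 0.2489
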